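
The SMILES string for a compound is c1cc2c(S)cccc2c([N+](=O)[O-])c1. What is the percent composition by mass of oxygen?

Atom tally by fragment:
  naphthalene ring system core → C:10 H:8
  (− 2 ring H displaced by substituents)
  + SH → S:1 H:1
  + NO2 → N:1 O:2
Element totals:
  C: 10
  H: 7
  N: 1
  O: 2
  S: 1
Molecular formula: C10H7NO2S.
Molar mass = 205.231 g/mol.
Mass from O: 2 × 15.999 = 31.998 g/mol.
%O = 31.998 / 205.231 × 100 = 15.59%.

15.59%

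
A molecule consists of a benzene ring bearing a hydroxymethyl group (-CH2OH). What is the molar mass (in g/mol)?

Atom tally by fragment:
  benzene ring core → C:6 H:6
  (− 1 ring H displaced by substituents)
  + CH2OH → C:1 H:3 O:1
Element totals:
  C: 7
  H: 8
  O: 1
Molecular formula: C7H8O.
  M = 7(12.011) + 8(1.008) + 15.999
    = 84.077 + 8.064 + 15.999 = 108.140

108.14 g/mol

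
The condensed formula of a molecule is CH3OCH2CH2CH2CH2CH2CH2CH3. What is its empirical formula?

Atom tally by fragment:
  CH3OCH2 → C:2 H:5 O:1
  CH2 → C:1 H:2
  CH2 → C:1 H:2
  CH2 → C:1 H:2
  CH2 → C:1 H:2
  CH2 → C:1 H:2
  CH3 → C:1 H:3
Element totals:
  C: 8
  H: 18
  O: 1
Molecular formula: C8H18O.
gcd of subscripts (8, 18, 1) = 1, so the empirical formula equals the molecular formula.

C8H18O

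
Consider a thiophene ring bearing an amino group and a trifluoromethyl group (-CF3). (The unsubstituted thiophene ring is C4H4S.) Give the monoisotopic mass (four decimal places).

Atom tally by fragment:
  thiophene ring core → C:4 H:4 S:1
  (− 2 ring H displaced by substituents)
  + NH2 → N:1 H:2
  + CF3 → C:1 F:3
Element totals:
  C: 5
  H: 4
  F: 3
  N: 1
  S: 1
Molecular formula: C5H4F3NS.
  M = 5(12.0) + 4(1.007825) + 3(18.998403) + 14.003074 + 31.972071
    = 60.000000 + 4.031300 + 56.995209 + 14.003074 + 31.972071 = 167.001654

167.0017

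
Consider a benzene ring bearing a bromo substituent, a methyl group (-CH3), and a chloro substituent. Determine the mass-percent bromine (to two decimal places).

Atom tally by fragment:
  benzene ring core → C:6 H:6
  (− 3 ring H displaced by substituents)
  + Br → Br:1
  + CH3 → C:1 H:3
  + Cl → Cl:1
Element totals:
  C: 7
  H: 6
  Br: 1
  Cl: 1
Molecular formula: C7H6BrCl.
Molar mass = 205.479 g/mol.
Mass from Br: 1 × 79.904 = 79.904 g/mol.
%Br = 79.904 / 205.479 × 100 = 38.89%.

38.89%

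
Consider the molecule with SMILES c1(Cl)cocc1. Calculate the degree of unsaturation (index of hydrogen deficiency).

Atom tally by fragment:
  furan ring core → C:4 H:4 O:1
  (− 1 ring H displaced by substituents)
  + Cl → Cl:1
Element totals:
  C: 4
  H: 3
  Cl: 1
  O: 1
Molecular formula: C4H3ClO.
DoU = (2C + 2 + N − H − X) / 2 = (2·4 + 2 + 0 − 3 − 1) / 2 = 3.

3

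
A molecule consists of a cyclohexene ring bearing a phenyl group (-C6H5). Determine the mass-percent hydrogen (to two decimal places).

8.92%

Atom tally by fragment:
  cyclohexene ring core → C:6 H:10
  (− 1 ring H displaced by substituents)
  + C6H5 → C:6 H:5
Element totals:
  C: 12
  H: 14
Molecular formula: C12H14.
Molar mass = 158.244 g/mol.
Mass from H: 14 × 1.008 = 14.112 g/mol.
%H = 14.112 / 158.244 × 100 = 8.92%.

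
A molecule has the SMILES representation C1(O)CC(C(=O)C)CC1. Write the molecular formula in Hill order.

C7H12O2

Atom tally by fragment:
  cyclopentane ring core → C:5 H:10
  (− 2 ring H displaced by substituents)
  + OH → O:1 H:1
  + COCH3 → C:2 H:3 O:1
Element totals:
  C: 7
  H: 12
  O: 2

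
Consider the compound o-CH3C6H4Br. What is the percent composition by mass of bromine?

Element totals:
  C: 7
  H: 7
  Br: 1
Molecular formula: C7H7Br.
Molar mass = 171.037 g/mol.
Mass from Br: 1 × 79.904 = 79.904 g/mol.
%Br = 79.904 / 171.037 × 100 = 46.72%.

46.72%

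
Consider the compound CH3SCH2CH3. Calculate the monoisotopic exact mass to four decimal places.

76.0347

Element totals:
  C: 3
  H: 8
  S: 1
Molecular formula: C3H8S.
  M = 3(12.0) + 8(1.007825) + 31.972071
    = 36.000000 + 8.062600 + 31.972071 = 76.034671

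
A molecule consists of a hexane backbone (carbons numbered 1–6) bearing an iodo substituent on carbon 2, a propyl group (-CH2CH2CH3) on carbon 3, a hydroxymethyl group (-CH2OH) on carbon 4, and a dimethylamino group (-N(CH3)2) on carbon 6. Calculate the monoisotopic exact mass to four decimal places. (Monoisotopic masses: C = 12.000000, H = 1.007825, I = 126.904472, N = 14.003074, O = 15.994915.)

Atom tally by fragment:
  CH3 → C:1 H:3
  CH(I) → C:1 H:1 I:1
  CH(CH2CH2CH3) → C:4 H:8
  CH(CH2OH) → C:2 H:4 O:1
  CH2 → C:1 H:2
  CH2N(CH3)2 → C:3 H:8 N:1
Element totals:
  C: 12
  H: 26
  I: 1
  N: 1
  O: 1
Molecular formula: C12H26INO.
  M = 12(12.0) + 26(1.007825) + 126.904472 + 14.003074 + 15.994915
    = 144.000000 + 26.203450 + 126.904472 + 14.003074 + 15.994915 = 327.105911

327.1059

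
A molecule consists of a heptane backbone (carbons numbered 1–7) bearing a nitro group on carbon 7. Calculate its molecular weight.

Atom tally by fragment:
  CH3 → C:1 H:3
  CH2 → C:1 H:2
  CH2 → C:1 H:2
  CH2 → C:1 H:2
  CH2 → C:1 H:2
  CH2 → C:1 H:2
  CH2NO2 → C:1 H:2 N:1 O:2
Element totals:
  C: 7
  H: 15
  N: 1
  O: 2
Molecular formula: C7H15NO2.
  M = 7(12.011) + 15(1.008) + 14.007 + 2(15.999)
    = 84.077 + 15.120 + 14.007 + 31.998 = 145.202

145.20 g/mol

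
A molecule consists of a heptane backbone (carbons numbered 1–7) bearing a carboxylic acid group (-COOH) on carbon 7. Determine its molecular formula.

C8H16O2

Atom tally by fragment:
  CH3 → C:1 H:3
  CH2 → C:1 H:2
  CH2 → C:1 H:2
  CH2 → C:1 H:2
  CH2 → C:1 H:2
  CH2 → C:1 H:2
  CH2COOH → C:2 H:3 O:2
Element totals:
  C: 8
  H: 16
  O: 2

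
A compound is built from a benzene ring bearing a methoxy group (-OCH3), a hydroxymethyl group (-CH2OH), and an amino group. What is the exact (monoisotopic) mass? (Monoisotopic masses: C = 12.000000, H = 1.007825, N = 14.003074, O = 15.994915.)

153.0790

Atom tally by fragment:
  benzene ring core → C:6 H:6
  (− 3 ring H displaced by substituents)
  + OCH3 → C:1 H:3 O:1
  + CH2OH → C:1 H:3 O:1
  + NH2 → N:1 H:2
Element totals:
  C: 8
  H: 11
  N: 1
  O: 2
Molecular formula: C8H11NO2.
  M = 8(12.0) + 11(1.007825) + 14.003074 + 2(15.994915)
    = 96.000000 + 11.086075 + 14.003074 + 31.989830 = 153.078979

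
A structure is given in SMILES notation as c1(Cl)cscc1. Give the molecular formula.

Atom tally by fragment:
  thiophene ring core → C:4 H:4 S:1
  (− 1 ring H displaced by substituents)
  + Cl → Cl:1
Element totals:
  C: 4
  H: 3
  Cl: 1
  S: 1

C4H3ClS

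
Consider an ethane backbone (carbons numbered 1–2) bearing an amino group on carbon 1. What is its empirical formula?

Atom tally by fragment:
  H2NCH2 → C:1 H:4 N:1
  CH3 → C:1 H:3
Element totals:
  C: 2
  H: 7
  N: 1
Molecular formula: C2H7N.
gcd of subscripts (2, 7, 1) = 1, so the empirical formula equals the molecular formula.

C2H7N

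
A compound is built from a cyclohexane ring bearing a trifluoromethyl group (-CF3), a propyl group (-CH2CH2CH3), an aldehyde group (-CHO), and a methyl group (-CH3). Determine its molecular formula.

C12H19F3O

Atom tally by fragment:
  cyclohexane ring core → C:6 H:12
  (− 4 ring H displaced by substituents)
  + CF3 → C:1 F:3
  + CH2CH2CH3 → C:3 H:7
  + CHO → C:1 H:1 O:1
  + CH3 → C:1 H:3
Element totals:
  C: 12
  H: 19
  F: 3
  O: 1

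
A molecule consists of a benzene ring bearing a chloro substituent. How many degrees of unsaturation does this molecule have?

Atom tally by fragment:
  benzene ring core → C:6 H:6
  (− 1 ring H displaced by substituents)
  + Cl → Cl:1
Element totals:
  C: 6
  H: 5
  Cl: 1
Molecular formula: C6H5Cl.
DoU = (2C + 2 + N − H − X) / 2 = (2·6 + 2 + 0 − 5 − 1) / 2 = 4.

4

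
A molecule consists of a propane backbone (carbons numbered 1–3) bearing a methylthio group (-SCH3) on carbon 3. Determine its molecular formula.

Atom tally by fragment:
  CH3 → C:1 H:3
  CH2 → C:1 H:2
  CH2SCH3 → C:2 H:5 S:1
Element totals:
  C: 4
  H: 10
  S: 1

C4H10S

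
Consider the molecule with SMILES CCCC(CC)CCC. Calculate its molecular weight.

128.26 g/mol

Atom tally by fragment:
  CH3 → C:1 H:3
  CH2 → C:1 H:2
  CH2 → C:1 H:2
  CH(C2H5) → C:3 H:6
  CH2 → C:1 H:2
  CH2 → C:1 H:2
  CH3 → C:1 H:3
Element totals:
  C: 9
  H: 20
Molecular formula: C9H20.
  M = 9(12.011) + 20(1.008)
    = 108.099 + 20.160 = 128.259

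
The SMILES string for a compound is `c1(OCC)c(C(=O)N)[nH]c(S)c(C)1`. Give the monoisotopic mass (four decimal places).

200.0619

Atom tally by fragment:
  pyrrole ring core → C:4 H:5 N:1
  (− 4 ring H displaced by substituents)
  + OC2H5 → C:2 H:5 O:1
  + CONH2 → C:1 H:2 O:1 N:1
  + SH → S:1 H:1
  + CH3 → C:1 H:3
Element totals:
  C: 8
  H: 12
  N: 2
  O: 2
  S: 1
Molecular formula: C8H12N2O2S.
  M = 8(12.0) + 12(1.007825) + 2(14.003074) + 2(15.994915) + 31.972071
    = 96.000000 + 12.093900 + 28.006148 + 31.989830 + 31.972071 = 200.061949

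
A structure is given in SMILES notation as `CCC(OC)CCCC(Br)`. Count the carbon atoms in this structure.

8

Atom tally by fragment:
  CH3 → C:1 H:3
  CH2 → C:1 H:2
  CH(OCH3) → C:2 H:4 O:1
  CH2 → C:1 H:2
  CH2 → C:1 H:2
  CH2 → C:1 H:2
  CH2Br → C:1 H:2 Br:1
Element totals:
  C: 8
  H: 17
  Br: 1
  O: 1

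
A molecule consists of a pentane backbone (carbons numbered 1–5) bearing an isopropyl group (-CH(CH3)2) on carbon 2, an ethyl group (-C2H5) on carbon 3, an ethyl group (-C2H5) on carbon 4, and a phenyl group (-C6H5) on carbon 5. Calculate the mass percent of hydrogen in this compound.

Atom tally by fragment:
  CH3 → C:1 H:3
  CH(CH(CH3)2) → C:4 H:8
  CH(C2H5) → C:3 H:6
  CH(C2H5) → C:3 H:6
  CH2C6H5 → C:7 H:7
Element totals:
  C: 18
  H: 30
Molecular formula: C18H30.
Molar mass = 246.438 g/mol.
Mass from H: 30 × 1.008 = 30.240 g/mol.
%H = 30.240 / 246.438 × 100 = 12.27%.

12.27%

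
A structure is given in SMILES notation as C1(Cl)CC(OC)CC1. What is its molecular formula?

Atom tally by fragment:
  cyclopentane ring core → C:5 H:10
  (− 2 ring H displaced by substituents)
  + Cl → Cl:1
  + OCH3 → C:1 H:3 O:1
Element totals:
  C: 6
  H: 11
  Cl: 1
  O: 1

C6H11ClO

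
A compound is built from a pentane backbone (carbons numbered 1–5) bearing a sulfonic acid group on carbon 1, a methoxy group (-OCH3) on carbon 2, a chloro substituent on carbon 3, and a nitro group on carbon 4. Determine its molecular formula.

C6H12ClNO6S

Atom tally by fragment:
  HO3SCH2 → C:1 H:3 S:1 O:3
  CH(OCH3) → C:2 H:4 O:1
  CH(Cl) → C:1 H:1 Cl:1
  CH(NO2) → C:1 H:1 N:1 O:2
  CH3 → C:1 H:3
Element totals:
  C: 6
  H: 12
  Cl: 1
  N: 1
  O: 6
  S: 1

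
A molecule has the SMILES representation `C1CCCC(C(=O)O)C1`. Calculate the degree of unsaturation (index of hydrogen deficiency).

2

Atom tally by fragment:
  cyclohexane ring core → C:6 H:12
  (− 1 ring H displaced by substituents)
  + COOH → C:1 H:1 O:2
Element totals:
  C: 7
  H: 12
  O: 2
Molecular formula: C7H12O2.
DoU = (2C + 2 + N − H − X) / 2 = (2·7 + 2 + 0 − 12 − 0) / 2 = 2.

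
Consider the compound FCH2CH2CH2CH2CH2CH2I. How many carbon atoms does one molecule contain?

Atom tally by fragment:
  FCH2 → C:1 H:2 F:1
  CH2 → C:1 H:2
  CH2 → C:1 H:2
  CH2 → C:1 H:2
  CH2 → C:1 H:2
  CH2I → C:1 H:2 I:1
Element totals:
  C: 6
  H: 12
  F: 1
  I: 1

6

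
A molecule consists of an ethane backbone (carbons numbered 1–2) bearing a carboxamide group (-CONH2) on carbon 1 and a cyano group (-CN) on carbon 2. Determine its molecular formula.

Atom tally by fragment:
  H2NOCCH2 → C:2 H:4 O:1 N:1
  CH2CN → C:2 H:2 N:1
Element totals:
  C: 4
  H: 6
  N: 2
  O: 1

C4H6N2O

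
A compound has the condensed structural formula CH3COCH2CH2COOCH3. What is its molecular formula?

Atom tally by fragment:
  CH3COCH2 → C:3 H:5 O:1
  CH2COOCH3 → C:3 H:5 O:2
Element totals:
  C: 6
  H: 10
  O: 3

C6H10O3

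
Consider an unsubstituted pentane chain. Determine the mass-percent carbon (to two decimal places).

Atom tally by fragment:
  CH3 → C:1 H:3
  CH2 → C:1 H:2
  CH2 → C:1 H:2
  CH2 → C:1 H:2
  CH3 → C:1 H:3
Element totals:
  C: 5
  H: 12
Molecular formula: C5H12.
Molar mass = 72.151 g/mol.
Mass from C: 5 × 12.011 = 60.055 g/mol.
%C = 60.055 / 72.151 × 100 = 83.24%.

83.24%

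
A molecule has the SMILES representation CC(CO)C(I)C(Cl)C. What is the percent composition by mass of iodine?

48.34%

Atom tally by fragment:
  CH3 → C:1 H:3
  CH(CH2OH) → C:2 H:4 O:1
  CH(I) → C:1 H:1 I:1
  CH(Cl) → C:1 H:1 Cl:1
  CH3 → C:1 H:3
Element totals:
  C: 6
  H: 12
  Cl: 1
  I: 1
  O: 1
Molecular formula: C6H12ClIO.
Molar mass = 262.515 g/mol.
Mass from I: 1 × 126.904 = 126.904 g/mol.
%I = 126.904 / 262.515 × 100 = 48.34%.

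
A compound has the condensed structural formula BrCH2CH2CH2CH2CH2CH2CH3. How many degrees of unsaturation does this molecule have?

0

Atom tally by fragment:
  BrCH2 → C:1 H:2 Br:1
  CH2 → C:1 H:2
  CH2 → C:1 H:2
  CH2 → C:1 H:2
  CH2 → C:1 H:2
  CH2 → C:1 H:2
  CH3 → C:1 H:3
Element totals:
  C: 7
  H: 15
  Br: 1
Molecular formula: C7H15Br.
DoU = (2C + 2 + N − H − X) / 2 = (2·7 + 2 + 0 − 15 − 1) / 2 = 0.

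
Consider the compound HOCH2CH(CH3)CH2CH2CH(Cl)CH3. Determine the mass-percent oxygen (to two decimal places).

Atom tally by fragment:
  HOCH2 → C:1 H:3 O:1
  CH(CH3) → C:2 H:4
  CH2 → C:1 H:2
  CH2 → C:1 H:2
  CH(Cl) → C:1 H:1 Cl:1
  CH3 → C:1 H:3
Element totals:
  C: 7
  H: 15
  Cl: 1
  O: 1
Molecular formula: C7H15ClO.
Molar mass = 150.646 g/mol.
Mass from O: 1 × 15.999 = 15.999 g/mol.
%O = 15.999 / 150.646 × 100 = 10.62%.

10.62%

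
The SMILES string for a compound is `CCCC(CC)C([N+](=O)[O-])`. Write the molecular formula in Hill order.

Atom tally by fragment:
  CH3 → C:1 H:3
  CH2 → C:1 H:2
  CH2 → C:1 H:2
  CH(C2H5) → C:3 H:6
  CH2NO2 → C:1 H:2 N:1 O:2
Element totals:
  C: 7
  H: 15
  N: 1
  O: 2

C7H15NO2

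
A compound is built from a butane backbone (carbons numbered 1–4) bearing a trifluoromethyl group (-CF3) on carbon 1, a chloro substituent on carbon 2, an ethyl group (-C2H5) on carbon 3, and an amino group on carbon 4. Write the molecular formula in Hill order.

C7H13ClF3N

Atom tally by fragment:
  F3CCH2 → C:2 H:2 F:3
  CH(Cl) → C:1 H:1 Cl:1
  CH(C2H5) → C:3 H:6
  CH2NH2 → C:1 H:4 N:1
Element totals:
  C: 7
  H: 13
  Cl: 1
  F: 3
  N: 1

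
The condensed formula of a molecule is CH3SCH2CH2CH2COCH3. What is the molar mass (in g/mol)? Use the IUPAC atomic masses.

132.22 g/mol

Atom tally by fragment:
  CH3SCH2 → C:2 H:5 S:1
  CH2 → C:1 H:2
  CH2COCH3 → C:3 H:5 O:1
Element totals:
  C: 6
  H: 12
  O: 1
  S: 1
Molecular formula: C6H12OS.
  M = 6(12.011) + 12(1.008) + 15.999 + 32.06
    = 72.066 + 12.096 + 15.999 + 32.060 = 132.221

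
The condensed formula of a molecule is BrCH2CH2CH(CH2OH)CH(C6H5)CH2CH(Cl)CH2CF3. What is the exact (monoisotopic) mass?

386.0260

Atom tally by fragment:
  BrCH2 → C:1 H:2 Br:1
  CH2 → C:1 H:2
  CH(CH2OH) → C:2 H:4 O:1
  CH(C6H5) → C:7 H:6
  CH2 → C:1 H:2
  CH(Cl) → C:1 H:1 Cl:1
  CH2CF3 → C:2 H:2 F:3
Element totals:
  C: 15
  H: 19
  Br: 1
  Cl: 1
  F: 3
  O: 1
Molecular formula: C15H19BrClF3O.
  M = 15(12.0) + 19(1.007825) + 78.918338 + 34.968853 + 3(18.998403) + 15.994915
    = 180.000000 + 19.148675 + 78.918338 + 34.968853 + 56.995209 + 15.994915 = 386.025990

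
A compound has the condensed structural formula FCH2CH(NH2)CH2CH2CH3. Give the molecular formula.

Atom tally by fragment:
  FCH2 → C:1 H:2 F:1
  CH(NH2) → C:1 H:3 N:1
  CH2 → C:1 H:2
  CH2 → C:1 H:2
  CH3 → C:1 H:3
Element totals:
  C: 5
  H: 12
  F: 1
  N: 1

C5H12FN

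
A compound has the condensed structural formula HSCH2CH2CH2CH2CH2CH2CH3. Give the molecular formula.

Element totals:
  C: 7
  H: 16
  S: 1

C7H16S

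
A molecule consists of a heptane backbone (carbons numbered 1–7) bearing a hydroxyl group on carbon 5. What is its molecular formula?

Atom tally by fragment:
  CH3 → C:1 H:3
  CH2 → C:1 H:2
  CH2 → C:1 H:2
  CH2 → C:1 H:2
  CH(OH) → C:1 H:2 O:1
  CH2 → C:1 H:2
  CH3 → C:1 H:3
Element totals:
  C: 7
  H: 16
  O: 1

C7H16O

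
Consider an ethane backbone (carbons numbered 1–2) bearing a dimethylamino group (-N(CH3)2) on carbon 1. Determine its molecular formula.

Atom tally by fragment:
  (CH3)2NCH2 → C:3 H:8 N:1
  CH3 → C:1 H:3
Element totals:
  C: 4
  H: 11
  N: 1

C4H11N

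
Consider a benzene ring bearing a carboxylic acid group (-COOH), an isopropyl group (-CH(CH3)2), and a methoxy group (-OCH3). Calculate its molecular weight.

194.23 g/mol

Atom tally by fragment:
  benzene ring core → C:6 H:6
  (− 3 ring H displaced by substituents)
  + COOH → C:1 H:1 O:2
  + CH(CH3)2 → C:3 H:7
  + OCH3 → C:1 H:3 O:1
Element totals:
  C: 11
  H: 14
  O: 3
Molecular formula: C11H14O3.
  M = 11(12.011) + 14(1.008) + 3(15.999)
    = 132.121 + 14.112 + 47.997 = 194.230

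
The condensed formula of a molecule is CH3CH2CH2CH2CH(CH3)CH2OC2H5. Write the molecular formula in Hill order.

C9H20O

Atom tally by fragment:
  CH3 → C:1 H:3
  CH2 → C:1 H:2
  CH2 → C:1 H:2
  CH2 → C:1 H:2
  CH(CH3) → C:2 H:4
  CH2OC2H5 → C:3 H:7 O:1
Element totals:
  C: 9
  H: 20
  O: 1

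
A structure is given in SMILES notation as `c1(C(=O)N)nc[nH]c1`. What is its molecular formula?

Atom tally by fragment:
  imidazole ring core → C:3 H:4 N:2
  (− 1 ring H displaced by substituents)
  + CONH2 → C:1 H:2 O:1 N:1
Element totals:
  C: 4
  H: 5
  N: 3
  O: 1

C4H5N3O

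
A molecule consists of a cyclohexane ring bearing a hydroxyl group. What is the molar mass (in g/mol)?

100.16 g/mol

Atom tally by fragment:
  cyclohexane ring core → C:6 H:12
  (− 1 ring H displaced by substituents)
  + OH → O:1 H:1
Element totals:
  C: 6
  H: 12
  O: 1
Molecular formula: C6H12O.
  M = 6(12.011) + 12(1.008) + 15.999
    = 72.066 + 12.096 + 15.999 = 100.161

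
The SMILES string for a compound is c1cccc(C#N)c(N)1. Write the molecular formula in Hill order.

C7H6N2

Atom tally by fragment:
  benzene ring core → C:6 H:6
  (− 2 ring H displaced by substituents)
  + CN → C:1 N:1
  + NH2 → N:1 H:2
Element totals:
  C: 7
  H: 6
  N: 2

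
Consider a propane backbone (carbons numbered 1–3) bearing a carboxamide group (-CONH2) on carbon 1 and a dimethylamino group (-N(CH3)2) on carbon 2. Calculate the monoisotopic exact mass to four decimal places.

Atom tally by fragment:
  H2NOCCH2 → C:2 H:4 O:1 N:1
  CH(N(CH3)2) → C:3 H:7 N:1
  CH3 → C:1 H:3
Element totals:
  C: 6
  H: 14
  N: 2
  O: 1
Molecular formula: C6H14N2O.
  M = 6(12.0) + 14(1.007825) + 2(14.003074) + 15.994915
    = 72.000000 + 14.109550 + 28.006148 + 15.994915 = 130.110613

130.1106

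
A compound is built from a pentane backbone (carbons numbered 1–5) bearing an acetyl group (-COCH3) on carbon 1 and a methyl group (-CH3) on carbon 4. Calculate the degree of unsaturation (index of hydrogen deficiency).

Atom tally by fragment:
  CH3COCH2 → C:3 H:5 O:1
  CH2 → C:1 H:2
  CH2 → C:1 H:2
  CH(CH3) → C:2 H:4
  CH3 → C:1 H:3
Element totals:
  C: 8
  H: 16
  O: 1
Molecular formula: C8H16O.
DoU = (2C + 2 + N − H − X) / 2 = (2·8 + 2 + 0 − 16 − 0) / 2 = 1.

1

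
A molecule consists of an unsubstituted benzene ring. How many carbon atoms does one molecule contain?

Atom tally by fragment:
  benzene ring core → C:6 H:6
Element totals:
  C: 6
  H: 6

6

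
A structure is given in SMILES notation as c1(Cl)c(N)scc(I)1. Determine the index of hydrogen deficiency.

3

Atom tally by fragment:
  thiophene ring core → C:4 H:4 S:1
  (− 3 ring H displaced by substituents)
  + Cl → Cl:1
  + NH2 → N:1 H:2
  + I → I:1
Element totals:
  C: 4
  H: 3
  Cl: 1
  I: 1
  N: 1
  S: 1
Molecular formula: C4H3ClINS.
DoU = (2C + 2 + N − H − X) / 2 = (2·4 + 2 + 1 − 3 − 2) / 2 = 3.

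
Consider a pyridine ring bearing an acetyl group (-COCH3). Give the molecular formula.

Atom tally by fragment:
  pyridine ring core → C:5 H:5 N:1
  (− 1 ring H displaced by substituents)
  + COCH3 → C:2 H:3 O:1
Element totals:
  C: 7
  H: 7
  N: 1
  O: 1

C7H7NO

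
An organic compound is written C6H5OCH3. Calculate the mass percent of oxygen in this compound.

14.79%

Atom tally by fragment:
  benzene ring core → C:6 H:6
  (− 1 ring H displaced by substituents)
  + OCH3 → C:1 H:3 O:1
Element totals:
  C: 7
  H: 8
  O: 1
Molecular formula: C7H8O.
Molar mass = 108.140 g/mol.
Mass from O: 1 × 15.999 = 15.999 g/mol.
%O = 15.999 / 108.140 × 100 = 14.79%.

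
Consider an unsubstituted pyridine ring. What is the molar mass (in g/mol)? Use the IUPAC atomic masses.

79.10 g/mol

Atom tally by fragment:
  pyridine ring core → C:5 H:5 N:1
Element totals:
  C: 5
  H: 5
  N: 1
Molecular formula: C5H5N.
  M = 5(12.011) + 5(1.008) + 14.007
    = 60.055 + 5.040 + 14.007 = 79.102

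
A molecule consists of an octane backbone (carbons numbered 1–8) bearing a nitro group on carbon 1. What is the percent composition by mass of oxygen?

Atom tally by fragment:
  O2NCH2 → C:1 H:2 N:1 O:2
  CH2 → C:1 H:2
  CH2 → C:1 H:2
  CH2 → C:1 H:2
  CH2 → C:1 H:2
  CH2 → C:1 H:2
  CH2 → C:1 H:2
  CH3 → C:1 H:3
Element totals:
  C: 8
  H: 17
  N: 1
  O: 2
Molecular formula: C8H17NO2.
Molar mass = 159.229 g/mol.
Mass from O: 2 × 15.999 = 31.998 g/mol.
%O = 31.998 / 159.229 × 100 = 20.10%.

20.10%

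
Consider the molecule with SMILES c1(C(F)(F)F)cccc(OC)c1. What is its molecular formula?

Atom tally by fragment:
  benzene ring core → C:6 H:6
  (− 2 ring H displaced by substituents)
  + CF3 → C:1 F:3
  + OCH3 → C:1 H:3 O:1
Element totals:
  C: 8
  H: 7
  F: 3
  O: 1

C8H7F3O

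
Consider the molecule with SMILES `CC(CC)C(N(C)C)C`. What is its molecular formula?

Atom tally by fragment:
  CH3 → C:1 H:3
  CH(C2H5) → C:3 H:6
  CH(N(CH3)2) → C:3 H:7 N:1
  CH3 → C:1 H:3
Element totals:
  C: 8
  H: 19
  N: 1

C8H19N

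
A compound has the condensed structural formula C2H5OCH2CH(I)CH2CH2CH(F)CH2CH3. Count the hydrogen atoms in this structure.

18

Element totals:
  C: 9
  H: 18
  F: 1
  I: 1
  O: 1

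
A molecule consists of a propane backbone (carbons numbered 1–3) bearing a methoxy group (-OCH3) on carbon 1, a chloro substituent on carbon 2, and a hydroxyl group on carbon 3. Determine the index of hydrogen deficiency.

0

Atom tally by fragment:
  CH3OCH2 → C:2 H:5 O:1
  CH(Cl) → C:1 H:1 Cl:1
  CH2OH → C:1 H:3 O:1
Element totals:
  C: 4
  H: 9
  Cl: 1
  O: 2
Molecular formula: C4H9ClO2.
DoU = (2C + 2 + N − H − X) / 2 = (2·4 + 2 + 0 − 9 − 1) / 2 = 0.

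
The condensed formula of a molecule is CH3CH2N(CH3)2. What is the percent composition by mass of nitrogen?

Element totals:
  C: 4
  H: 11
  N: 1
Molecular formula: C4H11N.
Molar mass = 73.139 g/mol.
Mass from N: 1 × 14.007 = 14.007 g/mol.
%N = 14.007 / 73.139 × 100 = 19.15%.

19.15%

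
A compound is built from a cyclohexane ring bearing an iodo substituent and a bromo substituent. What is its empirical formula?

C6H10BrI

Atom tally by fragment:
  cyclohexane ring core → C:6 H:12
  (− 2 ring H displaced by substituents)
  + I → I:1
  + Br → Br:1
Element totals:
  C: 6
  H: 10
  Br: 1
  I: 1
Molecular formula: C6H10BrI.
gcd of subscripts (1, 6, 10, 1) = 1, so the empirical formula equals the molecular formula.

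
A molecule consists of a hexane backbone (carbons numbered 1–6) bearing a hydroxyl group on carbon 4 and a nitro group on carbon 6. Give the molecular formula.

C6H13NO3

Atom tally by fragment:
  CH3 → C:1 H:3
  CH2 → C:1 H:2
  CH2 → C:1 H:2
  CH(OH) → C:1 H:2 O:1
  CH2 → C:1 H:2
  CH2NO2 → C:1 H:2 N:1 O:2
Element totals:
  C: 6
  H: 13
  N: 1
  O: 3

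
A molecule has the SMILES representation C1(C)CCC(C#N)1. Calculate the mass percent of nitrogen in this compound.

Atom tally by fragment:
  cyclobutane ring core → C:4 H:8
  (− 2 ring H displaced by substituents)
  + CH3 → C:1 H:3
  + CN → C:1 N:1
Element totals:
  C: 6
  H: 9
  N: 1
Molecular formula: C6H9N.
Molar mass = 95.145 g/mol.
Mass from N: 1 × 14.007 = 14.007 g/mol.
%N = 14.007 / 95.145 × 100 = 14.72%.

14.72%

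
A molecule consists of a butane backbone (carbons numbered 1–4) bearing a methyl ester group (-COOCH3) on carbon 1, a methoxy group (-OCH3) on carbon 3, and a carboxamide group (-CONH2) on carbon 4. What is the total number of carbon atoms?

Atom tally by fragment:
  CH3OOCCH2 → C:3 H:5 O:2
  CH2 → C:1 H:2
  CH(OCH3) → C:2 H:4 O:1
  CH2CONH2 → C:2 H:4 O:1 N:1
Element totals:
  C: 8
  H: 15
  N: 1
  O: 4

8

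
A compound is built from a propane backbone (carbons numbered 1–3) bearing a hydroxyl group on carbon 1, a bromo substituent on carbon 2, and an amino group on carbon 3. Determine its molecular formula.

C3H8BrNO

Atom tally by fragment:
  HOCH2 → C:1 H:3 O:1
  CH(Br) → C:1 H:1 Br:1
  CH2NH2 → C:1 H:4 N:1
Element totals:
  C: 3
  H: 8
  Br: 1
  N: 1
  O: 1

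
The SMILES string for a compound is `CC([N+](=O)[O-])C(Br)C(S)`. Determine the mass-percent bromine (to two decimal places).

37.32%

Atom tally by fragment:
  CH3 → C:1 H:3
  CH(NO2) → C:1 H:1 N:1 O:2
  CH(Br) → C:1 H:1 Br:1
  CH2SH → C:1 H:3 S:1
Element totals:
  C: 4
  H: 8
  Br: 1
  N: 1
  O: 2
  S: 1
Molecular formula: C4H8BrNO2S.
Molar mass = 214.077 g/mol.
Mass from Br: 1 × 79.904 = 79.904 g/mol.
%Br = 79.904 / 214.077 × 100 = 37.32%.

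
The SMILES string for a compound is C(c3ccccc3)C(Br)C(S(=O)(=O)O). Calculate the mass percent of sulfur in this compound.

Atom tally by fragment:
  C6H5CH2 → C:7 H:7
  CH(Br) → C:1 H:1 Br:1
  CH2SO3H → C:1 H:3 S:1 O:3
Element totals:
  C: 9
  H: 11
  Br: 1
  O: 3
  S: 1
Molecular formula: C9H11BrO3S.
Molar mass = 279.148 g/mol.
Mass from S: 1 × 32.06 = 32.060 g/mol.
%S = 32.060 / 279.148 × 100 = 11.48%.

11.48%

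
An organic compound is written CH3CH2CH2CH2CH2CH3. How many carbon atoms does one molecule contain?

Atom tally by fragment:
  CH3 → C:1 H:3
  CH2 → C:1 H:2
  CH2 → C:1 H:2
  CH2 → C:1 H:2
  CH2 → C:1 H:2
  CH3 → C:1 H:3
Element totals:
  C: 6
  H: 14

6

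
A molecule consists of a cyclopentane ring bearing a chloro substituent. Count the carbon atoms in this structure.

5

Atom tally by fragment:
  cyclopentane ring core → C:5 H:10
  (− 1 ring H displaced by substituents)
  + Cl → Cl:1
Element totals:
  C: 5
  H: 9
  Cl: 1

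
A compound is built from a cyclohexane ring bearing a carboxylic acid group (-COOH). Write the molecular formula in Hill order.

C7H12O2

Atom tally by fragment:
  cyclohexane ring core → C:6 H:12
  (− 1 ring H displaced by substituents)
  + COOH → C:1 H:1 O:2
Element totals:
  C: 7
  H: 12
  O: 2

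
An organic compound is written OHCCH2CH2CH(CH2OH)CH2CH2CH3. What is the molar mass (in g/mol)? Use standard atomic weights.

144.21 g/mol

Atom tally by fragment:
  OHCCH2 → C:2 H:3 O:1
  CH2 → C:1 H:2
  CH(CH2OH) → C:2 H:4 O:1
  CH2 → C:1 H:2
  CH2 → C:1 H:2
  CH3 → C:1 H:3
Element totals:
  C: 8
  H: 16
  O: 2
Molecular formula: C8H16O2.
  M = 8(12.011) + 16(1.008) + 2(15.999)
    = 96.088 + 16.128 + 31.998 = 144.214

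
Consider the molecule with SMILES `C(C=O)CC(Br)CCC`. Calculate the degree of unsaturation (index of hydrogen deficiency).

Atom tally by fragment:
  OHCCH2 → C:2 H:3 O:1
  CH2 → C:1 H:2
  CH(Br) → C:1 H:1 Br:1
  CH2 → C:1 H:2
  CH2 → C:1 H:2
  CH3 → C:1 H:3
Element totals:
  C: 7
  H: 13
  Br: 1
  O: 1
Molecular formula: C7H13BrO.
DoU = (2C + 2 + N − H − X) / 2 = (2·7 + 2 + 0 − 13 − 1) / 2 = 1.

1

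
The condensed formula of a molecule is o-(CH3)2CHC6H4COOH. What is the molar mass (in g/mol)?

Atom tally by fragment:
  benzene ring core → C:6 H:6
  (− 2 ring H displaced by substituents)
  + CH(CH3)2 → C:3 H:7
  + COOH → C:1 H:1 O:2
Element totals:
  C: 10
  H: 12
  O: 2
Molecular formula: C10H12O2.
  M = 10(12.011) + 12(1.008) + 2(15.999)
    = 120.110 + 12.096 + 31.998 = 164.204

164.20 g/mol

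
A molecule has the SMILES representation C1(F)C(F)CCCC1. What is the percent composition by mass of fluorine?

31.63%

Atom tally by fragment:
  cyclohexane ring core → C:6 H:12
  (− 2 ring H displaced by substituents)
  + F → F:1
  + F → F:1
Element totals:
  C: 6
  H: 10
  F: 2
Molecular formula: C6H10F2.
Molar mass = 120.142 g/mol.
Mass from F: 2 × 18.998 = 37.996 g/mol.
%F = 37.996 / 120.142 × 100 = 31.63%.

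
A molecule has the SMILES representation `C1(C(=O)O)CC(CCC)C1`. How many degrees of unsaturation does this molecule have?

Atom tally by fragment:
  cyclobutane ring core → C:4 H:8
  (− 2 ring H displaced by substituents)
  + COOH → C:1 H:1 O:2
  + CH2CH2CH3 → C:3 H:7
Element totals:
  C: 8
  H: 14
  O: 2
Molecular formula: C8H14O2.
DoU = (2C + 2 + N − H − X) / 2 = (2·8 + 2 + 0 − 14 − 0) / 2 = 2.

2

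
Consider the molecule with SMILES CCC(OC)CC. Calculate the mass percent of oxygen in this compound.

Atom tally by fragment:
  CH3 → C:1 H:3
  CH2 → C:1 H:2
  CH(OCH3) → C:2 H:4 O:1
  CH2 → C:1 H:2
  CH3 → C:1 H:3
Element totals:
  C: 6
  H: 14
  O: 1
Molecular formula: C6H14O.
Molar mass = 102.177 g/mol.
Mass from O: 1 × 15.999 = 15.999 g/mol.
%O = 15.999 / 102.177 × 100 = 15.66%.

15.66%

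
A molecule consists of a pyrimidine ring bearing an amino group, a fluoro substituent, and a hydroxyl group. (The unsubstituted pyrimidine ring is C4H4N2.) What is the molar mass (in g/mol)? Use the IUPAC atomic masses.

129.09 g/mol

Atom tally by fragment:
  pyrimidine ring core → C:4 H:4 N:2
  (− 3 ring H displaced by substituents)
  + NH2 → N:1 H:2
  + F → F:1
  + OH → O:1 H:1
Element totals:
  C: 4
  H: 4
  F: 1
  N: 3
  O: 1
Molecular formula: C4H4FN3O.
  M = 4(12.011) + 4(1.008) + 18.998 + 3(14.007) + 15.999
    = 48.044 + 4.032 + 18.998 + 42.021 + 15.999 = 129.094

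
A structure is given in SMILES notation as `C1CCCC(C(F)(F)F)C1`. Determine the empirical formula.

Atom tally by fragment:
  cyclohexane ring core → C:6 H:12
  (− 1 ring H displaced by substituents)
  + CF3 → C:1 F:3
Element totals:
  C: 7
  H: 11
  F: 3
Molecular formula: C7H11F3.
gcd of subscripts (7, 3, 11) = 1, so the empirical formula equals the molecular formula.

C7H11F3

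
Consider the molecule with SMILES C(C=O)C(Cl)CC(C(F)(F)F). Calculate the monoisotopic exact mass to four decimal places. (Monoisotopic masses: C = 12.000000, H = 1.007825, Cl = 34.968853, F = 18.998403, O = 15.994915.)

Atom tally by fragment:
  OHCCH2 → C:2 H:3 O:1
  CH(Cl) → C:1 H:1 Cl:1
  CH2 → C:1 H:2
  CH2CF3 → C:2 H:2 F:3
Element totals:
  C: 6
  H: 8
  Cl: 1
  F: 3
  O: 1
Molecular formula: C6H8ClF3O.
  M = 6(12.0) + 8(1.007825) + 34.968853 + 3(18.998403) + 15.994915
    = 72.000000 + 8.062600 + 34.968853 + 56.995209 + 15.994915 = 188.021577

188.0216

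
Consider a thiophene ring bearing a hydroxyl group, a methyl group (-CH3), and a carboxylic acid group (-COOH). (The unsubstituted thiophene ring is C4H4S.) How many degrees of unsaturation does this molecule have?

Atom tally by fragment:
  thiophene ring core → C:4 H:4 S:1
  (− 3 ring H displaced by substituents)
  + OH → O:1 H:1
  + CH3 → C:1 H:3
  + COOH → C:1 H:1 O:2
Element totals:
  C: 6
  H: 6
  O: 3
  S: 1
Molecular formula: C6H6O3S.
DoU = (2C + 2 + N − H − X) / 2 = (2·6 + 2 + 0 − 6 − 0) / 2 = 4.

4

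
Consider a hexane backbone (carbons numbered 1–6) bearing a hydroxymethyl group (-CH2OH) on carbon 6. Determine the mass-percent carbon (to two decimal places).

Atom tally by fragment:
  CH3 → C:1 H:3
  CH2 → C:1 H:2
  CH2 → C:1 H:2
  CH2 → C:1 H:2
  CH2 → C:1 H:2
  CH2CH2OH → C:2 H:5 O:1
Element totals:
  C: 7
  H: 16
  O: 1
Molecular formula: C7H16O.
Molar mass = 116.204 g/mol.
Mass from C: 7 × 12.011 = 84.077 g/mol.
%C = 84.077 / 116.204 × 100 = 72.35%.

72.35%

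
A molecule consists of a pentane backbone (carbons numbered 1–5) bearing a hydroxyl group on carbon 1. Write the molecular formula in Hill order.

C5H12O

Atom tally by fragment:
  HOCH2 → C:1 H:3 O:1
  CH2 → C:1 H:2
  CH2 → C:1 H:2
  CH2 → C:1 H:2
  CH3 → C:1 H:3
Element totals:
  C: 5
  H: 12
  O: 1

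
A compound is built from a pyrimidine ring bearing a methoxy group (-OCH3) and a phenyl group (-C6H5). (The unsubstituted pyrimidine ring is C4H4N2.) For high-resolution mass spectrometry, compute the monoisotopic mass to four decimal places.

Atom tally by fragment:
  pyrimidine ring core → C:4 H:4 N:2
  (− 2 ring H displaced by substituents)
  + OCH3 → C:1 H:3 O:1
  + C6H5 → C:6 H:5
Element totals:
  C: 11
  H: 10
  N: 2
  O: 1
Molecular formula: C11H10N2O.
  M = 11(12.0) + 10(1.007825) + 2(14.003074) + 15.994915
    = 132.000000 + 10.078250 + 28.006148 + 15.994915 = 186.079313

186.0793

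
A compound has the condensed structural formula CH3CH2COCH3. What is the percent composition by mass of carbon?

Atom tally by fragment:
  CH3 → C:1 H:3
  CH2COCH3 → C:3 H:5 O:1
Element totals:
  C: 4
  H: 8
  O: 1
Molecular formula: C4H8O.
Molar mass = 72.107 g/mol.
Mass from C: 4 × 12.011 = 48.044 g/mol.
%C = 48.044 / 72.107 × 100 = 66.63%.

66.63%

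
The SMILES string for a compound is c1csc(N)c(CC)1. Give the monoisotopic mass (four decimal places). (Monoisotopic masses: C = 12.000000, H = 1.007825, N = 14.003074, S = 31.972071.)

Atom tally by fragment:
  thiophene ring core → C:4 H:4 S:1
  (− 2 ring H displaced by substituents)
  + NH2 → N:1 H:2
  + C2H5 → C:2 H:5
Element totals:
  C: 6
  H: 9
  N: 1
  S: 1
Molecular formula: C6H9NS.
  M = 6(12.0) + 9(1.007825) + 14.003074 + 31.972071
    = 72.000000 + 9.070425 + 14.003074 + 31.972071 = 127.045570

127.0456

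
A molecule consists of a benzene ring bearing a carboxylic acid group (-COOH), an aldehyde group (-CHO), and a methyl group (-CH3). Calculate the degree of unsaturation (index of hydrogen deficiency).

6

Atom tally by fragment:
  benzene ring core → C:6 H:6
  (− 3 ring H displaced by substituents)
  + COOH → C:1 H:1 O:2
  + CHO → C:1 H:1 O:1
  + CH3 → C:1 H:3
Element totals:
  C: 9
  H: 8
  O: 3
Molecular formula: C9H8O3.
DoU = (2C + 2 + N − H − X) / 2 = (2·9 + 2 + 0 − 8 − 0) / 2 = 6.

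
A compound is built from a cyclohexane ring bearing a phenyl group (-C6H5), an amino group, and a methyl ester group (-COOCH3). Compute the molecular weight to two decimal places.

233.31 g/mol

Atom tally by fragment:
  cyclohexane ring core → C:6 H:12
  (− 3 ring H displaced by substituents)
  + C6H5 → C:6 H:5
  + NH2 → N:1 H:2
  + COOCH3 → C:2 H:3 O:2
Element totals:
  C: 14
  H: 19
  N: 1
  O: 2
Molecular formula: C14H19NO2.
  M = 14(12.011) + 19(1.008) + 14.007 + 2(15.999)
    = 168.154 + 19.152 + 14.007 + 31.998 = 233.311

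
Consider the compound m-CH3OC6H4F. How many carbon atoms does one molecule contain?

Element totals:
  C: 7
  H: 7
  F: 1
  O: 1

7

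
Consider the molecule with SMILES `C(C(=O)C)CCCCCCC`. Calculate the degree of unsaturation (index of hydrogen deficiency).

Atom tally by fragment:
  CH3COCH2 → C:3 H:5 O:1
  CH2 → C:1 H:2
  CH2 → C:1 H:2
  CH2 → C:1 H:2
  CH2 → C:1 H:2
  CH2 → C:1 H:2
  CH2 → C:1 H:2
  CH3 → C:1 H:3
Element totals:
  C: 10
  H: 20
  O: 1
Molecular formula: C10H20O.
DoU = (2C + 2 + N − H − X) / 2 = (2·10 + 2 + 0 − 20 − 0) / 2 = 1.

1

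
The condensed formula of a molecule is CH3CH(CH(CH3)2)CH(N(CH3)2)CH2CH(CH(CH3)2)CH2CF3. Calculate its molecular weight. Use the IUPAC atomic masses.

281.41 g/mol

Element totals:
  C: 15
  H: 30
  F: 3
  N: 1
Molecular formula: C15H30F3N.
  M = 15(12.011) + 30(1.008) + 3(18.998) + 14.007
    = 180.165 + 30.240 + 56.994 + 14.007 = 281.406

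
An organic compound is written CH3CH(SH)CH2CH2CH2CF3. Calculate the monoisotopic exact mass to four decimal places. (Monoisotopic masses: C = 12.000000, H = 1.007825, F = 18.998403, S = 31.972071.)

Atom tally by fragment:
  CH3 → C:1 H:3
  CH(SH) → C:1 H:2 S:1
  CH2 → C:1 H:2
  CH2 → C:1 H:2
  CH2CF3 → C:2 H:2 F:3
Element totals:
  C: 6
  H: 11
  F: 3
  S: 1
Molecular formula: C6H11F3S.
  M = 6(12.0) + 11(1.007825) + 3(18.998403) + 31.972071
    = 72.000000 + 11.086075 + 56.995209 + 31.972071 = 172.053355

172.0534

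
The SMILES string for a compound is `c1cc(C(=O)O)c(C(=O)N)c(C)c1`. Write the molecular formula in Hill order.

C9H9NO3

Atom tally by fragment:
  benzene ring core → C:6 H:6
  (− 3 ring H displaced by substituents)
  + COOH → C:1 H:1 O:2
  + CONH2 → C:1 H:2 O:1 N:1
  + CH3 → C:1 H:3
Element totals:
  C: 9
  H: 9
  N: 1
  O: 3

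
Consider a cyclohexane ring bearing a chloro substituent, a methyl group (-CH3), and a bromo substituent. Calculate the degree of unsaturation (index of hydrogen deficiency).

1

Atom tally by fragment:
  cyclohexane ring core → C:6 H:12
  (− 3 ring H displaced by substituents)
  + Cl → Cl:1
  + CH3 → C:1 H:3
  + Br → Br:1
Element totals:
  C: 7
  H: 12
  Br: 1
  Cl: 1
Molecular formula: C7H12BrCl.
DoU = (2C + 2 + N − H − X) / 2 = (2·7 + 2 + 0 − 12 − 2) / 2 = 1.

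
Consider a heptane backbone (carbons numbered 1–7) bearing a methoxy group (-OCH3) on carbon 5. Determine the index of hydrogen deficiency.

Atom tally by fragment:
  CH3 → C:1 H:3
  CH2 → C:1 H:2
  CH2 → C:1 H:2
  CH2 → C:1 H:2
  CH(OCH3) → C:2 H:4 O:1
  CH2 → C:1 H:2
  CH3 → C:1 H:3
Element totals:
  C: 8
  H: 18
  O: 1
Molecular formula: C8H18O.
DoU = (2C + 2 + N − H − X) / 2 = (2·8 + 2 + 0 − 18 − 0) / 2 = 0.

0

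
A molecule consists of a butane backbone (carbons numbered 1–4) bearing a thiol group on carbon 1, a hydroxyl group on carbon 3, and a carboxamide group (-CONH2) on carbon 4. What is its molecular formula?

C5H11NO2S

Atom tally by fragment:
  HSCH2 → C:1 H:3 S:1
  CH2 → C:1 H:2
  CH(OH) → C:1 H:2 O:1
  CH2CONH2 → C:2 H:4 O:1 N:1
Element totals:
  C: 5
  H: 11
  N: 1
  O: 2
  S: 1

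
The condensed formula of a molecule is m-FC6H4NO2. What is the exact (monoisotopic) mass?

Element totals:
  C: 6
  H: 4
  F: 1
  N: 1
  O: 2
Molecular formula: C6H4FNO2.
  M = 6(12.0) + 4(1.007825) + 18.998403 + 14.003074 + 2(15.994915)
    = 72.000000 + 4.031300 + 18.998403 + 14.003074 + 31.989830 = 141.022607

141.0226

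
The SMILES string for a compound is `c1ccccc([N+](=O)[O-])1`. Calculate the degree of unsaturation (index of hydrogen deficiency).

5

Atom tally by fragment:
  benzene ring core → C:6 H:6
  (− 1 ring H displaced by substituents)
  + NO2 → N:1 O:2
Element totals:
  C: 6
  H: 5
  N: 1
  O: 2
Molecular formula: C6H5NO2.
DoU = (2C + 2 + N − H − X) / 2 = (2·6 + 2 + 1 − 5 − 0) / 2 = 5.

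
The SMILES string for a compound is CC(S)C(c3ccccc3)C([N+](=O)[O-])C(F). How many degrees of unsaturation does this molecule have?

5

Atom tally by fragment:
  CH3 → C:1 H:3
  CH(SH) → C:1 H:2 S:1
  CH(C6H5) → C:7 H:6
  CH(NO2) → C:1 H:1 N:1 O:2
  CH2F → C:1 H:2 F:1
Element totals:
  C: 11
  H: 14
  F: 1
  N: 1
  O: 2
  S: 1
Molecular formula: C11H14FNO2S.
DoU = (2C + 2 + N − H − X) / 2 = (2·11 + 2 + 1 − 14 − 1) / 2 = 5.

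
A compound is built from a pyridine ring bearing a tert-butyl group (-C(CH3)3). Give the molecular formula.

C9H13N

Atom tally by fragment:
  pyridine ring core → C:5 H:5 N:1
  (− 1 ring H displaced by substituents)
  + C(CH3)3 → C:4 H:9
Element totals:
  C: 9
  H: 13
  N: 1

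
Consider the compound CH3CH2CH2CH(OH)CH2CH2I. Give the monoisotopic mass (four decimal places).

228.0011

Atom tally by fragment:
  CH3 → C:1 H:3
  CH2 → C:1 H:2
  CH2 → C:1 H:2
  CH(OH) → C:1 H:2 O:1
  CH2 → C:1 H:2
  CH2I → C:1 H:2 I:1
Element totals:
  C: 6
  H: 13
  I: 1
  O: 1
Molecular formula: C6H13IO.
  M = 6(12.0) + 13(1.007825) + 126.904472 + 15.994915
    = 72.000000 + 13.101725 + 126.904472 + 15.994915 = 228.001112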